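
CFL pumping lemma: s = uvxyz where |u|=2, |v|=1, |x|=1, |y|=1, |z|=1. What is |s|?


|s| = |u| + |v| + |x| + |y| + |z|
= 2 + 1 + 1 + 1 + 1
= 3 + 1 + 2
= 4 + 2
= 6

6


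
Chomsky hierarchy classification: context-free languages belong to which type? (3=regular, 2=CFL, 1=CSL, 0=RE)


Chomsky hierarchy levels:
  Type 3: Regular (DFA/NFA/regex)
  Type 2: Context-free (PDA)
  Type 1: Context-sensitive
  Type 0: Recursively enumerable (TM)
'context-free' corresponds to Type 2

2


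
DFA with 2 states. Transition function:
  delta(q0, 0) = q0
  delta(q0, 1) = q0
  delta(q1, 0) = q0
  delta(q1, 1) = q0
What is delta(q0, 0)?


Looking up transition function:
delta(q0, 0) in the table
Row: q0, Column: 0
Result: q0

q0


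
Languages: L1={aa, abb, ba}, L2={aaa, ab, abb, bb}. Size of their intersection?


L1 = {aa, abb, ba}
L2 = {aaa, ab, abb, bb}
Checking each string in L1 against L2:
  'aa': in L2? No
  'abb': in L2? Yes
  'ba': in L2? No
Intersection = {abb}
|L1 ∩ L2| = 1

1


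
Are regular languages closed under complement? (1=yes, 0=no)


Regular languages are closed under:
- Union (DFA product construction)
- Intersection (DFA product construction)
- Complement (swap accept/reject states)
- Concatenation (NFA construction)
- Kleene star (NFA construction)
complement is in this list
Therefore: closed

1


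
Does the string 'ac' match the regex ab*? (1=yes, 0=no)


Pattern: ab*
String: 'ac'
Pattern requires: exactly one 'a' followed by zero or more 'b's
First char is 'a' -> OK
Rest 'c': all b's? No
Result: 0

0


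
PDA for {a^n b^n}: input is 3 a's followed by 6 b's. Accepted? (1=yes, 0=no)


Language requires equal numbers of a's and b's
PDA pushes for each 'a', pops for each 'b'
Number of a's = 3
Number of b's = 6
3 != 6 -> Reject

0


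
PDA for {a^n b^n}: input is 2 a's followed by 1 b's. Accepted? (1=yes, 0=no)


Language requires equal numbers of a's and b's
PDA pushes for each 'a', pops for each 'b'
Number of a's = 2
Number of b's = 1
2 != 1 -> Reject

0


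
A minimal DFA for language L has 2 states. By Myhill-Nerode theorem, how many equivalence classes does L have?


Myhill-Nerode theorem:
Number of equivalence classes = number of states in minimal DFA
Minimal DFA states = 2
Therefore equivalence classes = 2

2


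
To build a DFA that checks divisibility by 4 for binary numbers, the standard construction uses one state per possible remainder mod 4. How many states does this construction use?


Divisibility by 4 is tracked via the remainder mod 4: 0, 1, ..., 3
The construction assigns one state to each remainder
Number of remainders = 4

4


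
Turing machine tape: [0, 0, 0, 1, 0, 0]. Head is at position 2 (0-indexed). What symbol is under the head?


Tape: [0, 0, 0, 1, 0, 0]
Positions: 0 1 2 3 4 5
Values:    0 0 0 1 0 0
Head at position 2
tape[2] = 0

0


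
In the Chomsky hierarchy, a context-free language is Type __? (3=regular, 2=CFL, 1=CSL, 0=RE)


Chomsky hierarchy levels:
  Type 3: Regular (DFA/NFA/regex)
  Type 2: Context-free (PDA)
  Type 1: Context-sensitive
  Type 0: Recursively enumerable (TM)
'context-free' corresponds to Type 2

2


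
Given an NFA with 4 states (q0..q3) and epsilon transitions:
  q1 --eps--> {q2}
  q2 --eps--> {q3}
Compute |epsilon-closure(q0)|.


Starting from q0
Initialize closure = {q0}
q0 has no outgoing epsilon transitions -> nothing to add
Final closure: {q0}
Size = 1

1


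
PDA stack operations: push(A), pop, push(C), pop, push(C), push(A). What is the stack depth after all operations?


Tracing stack operations:
  push(A) -> stack = [A], depth=1
  pop -> removed A, stack = [], depth=0
  push(C) -> stack = [C], depth=1
  pop -> removed C, stack = [], depth=0
  push(C) -> stack = [C], depth=1
  push(A) -> stack = [C,A], depth=2
Final depth = 2

2


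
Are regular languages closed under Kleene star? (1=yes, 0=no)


Regular languages are closed under:
- Union (DFA product construction)
- Intersection (DFA product construction)
- Complement (swap accept/reject states)
- Concatenation (NFA construction)
- Kleene star (NFA construction)
Kleene star is in this list
Therefore: closed

1


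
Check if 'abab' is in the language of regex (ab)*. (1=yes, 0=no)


Pattern: (ab)*
String: 'abab'
Pattern requires: zero or more repetitions of 'ab'
Pairs: ['ab', 'ab']
All pairs are 'ab'? Yes
Result: 1

1


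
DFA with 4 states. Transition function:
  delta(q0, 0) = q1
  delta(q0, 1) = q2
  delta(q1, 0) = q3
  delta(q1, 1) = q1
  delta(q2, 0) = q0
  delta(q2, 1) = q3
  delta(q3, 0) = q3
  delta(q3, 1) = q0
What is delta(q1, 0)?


Looking up transition function:
delta(q1, 0) in the table
Row: q1, Column: 0
Result: q3

q3


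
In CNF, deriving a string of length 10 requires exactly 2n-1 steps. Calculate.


Chomsky Normal Form derivation:
String length n = 10
Each step either:
  - Splits a nonterminal into two (n-1 such steps)
  - Converts a nonterminal to terminal (n such steps)
Total = (n-1) + n = 2n - 1
= 2(10) - 1
= 20 - 1
= 19

19


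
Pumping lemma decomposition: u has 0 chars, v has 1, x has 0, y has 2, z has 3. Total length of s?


|s| = |u| + |v| + |x| + |y| + |z|
= 0 + 1 + 0 + 2 + 3
= 1 + 0 + 5
= 1 + 5
= 6

6


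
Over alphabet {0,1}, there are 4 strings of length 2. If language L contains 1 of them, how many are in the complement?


Alphabet: {0,1}
String length: 2
Total strings of length 2 = 2^2 = 4
Strings in L = 1
Complement = total - |L|
= 4 - 1
= 3

3


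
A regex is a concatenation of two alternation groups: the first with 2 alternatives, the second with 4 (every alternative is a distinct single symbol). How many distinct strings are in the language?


First group: 2 alternatives
Second group: 4 alternatives
Concatenation: each choice from group 1 pairs with each from group 2
Total = 2 x 4 = 8

8


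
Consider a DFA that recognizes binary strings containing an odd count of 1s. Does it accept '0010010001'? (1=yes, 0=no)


DFA has 2 states: q_even (start, accept=no) and q_odd
Processing string '0010010001' character by character:
  Position 0: read '0', 1-count=0 -> q_even (no change)
  Position 1: read '0', 1-count=0 -> q_even (no change)
  Position 2: read '1', 1-count=1 -> q_odd
  Position 3: read '0', 1-count=1 -> q_odd (no change)
  Position 4: read '0', 1-count=1 -> q_odd (no change)
  Position 5: read '1', 1-count=2 -> q_even
  Position 6: read '0', 1-count=2 -> q_even (no change)
  Position 7: read '0', 1-count=2 -> q_even (no change)
  Position 8: read '0', 1-count=2 -> q_even (no change)
  Position 9: read '1', 1-count=3 -> q_odd
Final state: q_odd, total 1s = 3 (odd); the DFA requires an odd count -> accept

1


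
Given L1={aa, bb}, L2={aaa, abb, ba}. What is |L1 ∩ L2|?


L1 = {aa, bb}
L2 = {aaa, abb, ba}
Checking each string in L1 against L2:
  'aa': in L2? No
  'bb': in L2? No
Intersection = {}
|L1 ∩ L2| = 0

0


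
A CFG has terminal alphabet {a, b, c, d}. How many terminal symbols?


Terminal symbols: a, b, c, d
Counting each: a (#1), b (#2), c (#3), d (#4)
Total = 4

4


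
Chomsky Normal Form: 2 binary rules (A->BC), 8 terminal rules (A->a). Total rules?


CNF allows two rule forms:
  A -> BC (binary): 2 rules
  A -> a (terminal): 8 rules
Total = 2 + 8 = 10

10


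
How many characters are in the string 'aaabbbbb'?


String: 'aaabbbbb'
Counting characters:
  'a' appears 3 time(s)
  'b' appears 5 time(s)
Total length = 3 + 5 = 8

8


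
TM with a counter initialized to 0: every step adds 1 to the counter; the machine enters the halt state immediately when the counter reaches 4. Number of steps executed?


Counter starts at 0. Counting sequence:
  Step 1: counter = 1
  Step 2: counter = 2
  Step 3: counter = 3
  Step 4: counter = 4
Counter reached 4 -> halt
Total steps = 4

4


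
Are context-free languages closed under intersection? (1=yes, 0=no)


CFL closure properties:
  Closed under: union, concatenation, Kleene star
  NOT closed under: intersection, complement
Operation 'intersection' is in not-closed list -> No (not closed)

0


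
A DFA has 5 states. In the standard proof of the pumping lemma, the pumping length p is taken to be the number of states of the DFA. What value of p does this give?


Pumping lemma for regular languages (standard proof):
Take p = |Q|, the number of DFA states.
Any string of length >= |Q| passes through |Q|+1 states while reading its first |Q| symbols,
so by pigeonhole some state repeats, giving the loop that can be pumped.
Here |Q| = 5
Therefore the proof uses p = 5

5


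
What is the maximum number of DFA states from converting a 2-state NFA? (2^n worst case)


NFA has 2 states
Subset construction: each DFA state = subset of NFA states
Maximum subsets = 2^2
2^2 = 4

4


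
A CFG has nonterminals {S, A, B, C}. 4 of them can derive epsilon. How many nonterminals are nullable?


Nonterminals: {S, A, B, C}
A nonterminal is nullable if it can derive epsilon
Counting nullable nonterminals: 4
Total nullable = 4

4


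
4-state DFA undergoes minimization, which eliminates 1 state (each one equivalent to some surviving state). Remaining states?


Original DFA: 4 states
Redundant states removed: 1
Minimized states = original - removed
= 4 - 1
= 3

3


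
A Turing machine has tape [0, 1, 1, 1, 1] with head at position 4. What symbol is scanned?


Tape: [0, 1, 1, 1, 1]
Positions: 0 1 2 3 4
Values:    0 1 1 1 1
Head at position 4
tape[4] = 1

1


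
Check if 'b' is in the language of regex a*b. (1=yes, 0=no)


Pattern: a*b
String: 'b'
Pattern requires: zero or more 'a's followed by exactly one 'b'
Found 0 leading 'a's
Remaining: 'b'
Remaining is exactly 'b' -> match
Result: 1

1


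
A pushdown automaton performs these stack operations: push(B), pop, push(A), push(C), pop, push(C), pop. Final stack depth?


Tracing stack operations:
  push(B) -> stack = [B], depth=1
  pop -> removed B, stack = [], depth=0
  push(A) -> stack = [A], depth=1
  push(C) -> stack = [A,C], depth=2
  pop -> removed C, stack = [A], depth=1
  push(C) -> stack = [A,C], depth=2
  pop -> removed C, stack = [A], depth=1
Final depth = 1

1


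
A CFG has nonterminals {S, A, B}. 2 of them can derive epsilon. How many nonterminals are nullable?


Nonterminals: {S, A, B}
A nonterminal is nullable if it can derive epsilon
Counting nullable nonterminals: 2
Total nullable = 2

2


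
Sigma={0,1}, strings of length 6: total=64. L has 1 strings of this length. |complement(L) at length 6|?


Alphabet: {0,1}
String length: 6
Total strings of length 6 = 2^6 = 64
Strings in L = 1
Complement = total - |L|
= 64 - 1
= 63

63


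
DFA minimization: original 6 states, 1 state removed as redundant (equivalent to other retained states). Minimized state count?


Original DFA: 6 states
Redundant states removed: 1
Minimized states = original - removed
= 6 - 1
= 5

5


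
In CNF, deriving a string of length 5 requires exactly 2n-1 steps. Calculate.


Chomsky Normal Form derivation:
String length n = 5
Each step either:
  - Splits a nonterminal into two (n-1 such steps)
  - Converts a nonterminal to terminal (n such steps)
Total = (n-1) + n = 2n - 1
= 2(5) - 1
= 10 - 1
= 9

9


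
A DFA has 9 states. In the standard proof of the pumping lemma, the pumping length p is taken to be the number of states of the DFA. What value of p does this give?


Pumping lemma for regular languages (standard proof):
Take p = |Q|, the number of DFA states.
Any string of length >= |Q| passes through |Q|+1 states while reading its first |Q| symbols,
so by pigeonhole some state repeats, giving the loop that can be pumped.
Here |Q| = 9
Therefore the proof uses p = 9

9


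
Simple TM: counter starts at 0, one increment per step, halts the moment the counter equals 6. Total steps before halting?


Counter starts at 0. Counting sequence:
  Step 1: counter = 1
  Step 2: counter = 2
  Step 3: counter = 3
  Step 4: counter = 4
  Step 5: counter = 5
  Step 6: counter = 6
Counter reached 6 -> halt
Total steps = 6

6


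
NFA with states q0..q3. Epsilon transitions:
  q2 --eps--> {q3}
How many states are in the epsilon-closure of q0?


Starting from q0
Initialize closure = {q0}
q0 has no outgoing epsilon transitions -> nothing to add
Final closure: {q0}
Size = 1

1


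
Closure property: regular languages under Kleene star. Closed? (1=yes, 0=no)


Regular languages are closed under:
- Union (DFA product construction)
- Intersection (DFA product construction)
- Complement (swap accept/reject states)
- Concatenation (NFA construction)
- Kleene star (NFA construction)
Kleene star is in this list
Therefore: closed

1


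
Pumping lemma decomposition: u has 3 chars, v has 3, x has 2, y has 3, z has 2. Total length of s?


|s| = |u| + |v| + |x| + |y| + |z|
= 3 + 3 + 2 + 3 + 2
= 6 + 2 + 5
= 8 + 5
= 13

13


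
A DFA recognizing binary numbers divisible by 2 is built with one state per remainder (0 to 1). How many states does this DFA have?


Divisibility by 2 is tracked via the remainder mod 2: 0, 1, ..., 1
The construction assigns one state to each remainder
Number of remainders = 2

2


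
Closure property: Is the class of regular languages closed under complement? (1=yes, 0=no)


Regular languages are closed under all standard operations:
- Union: Yes (product construction)
- Intersection: Yes (product construction)
- Complement: Yes (swap accept/reject)
- Concatenation: Yes (NFA construction)
Operation: complement -> Closed

1


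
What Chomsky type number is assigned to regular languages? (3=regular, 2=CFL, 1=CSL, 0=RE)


Chomsky hierarchy levels:
  Type 3: Regular (DFA/NFA/regex)
  Type 2: Context-free (PDA)
  Type 1: Context-sensitive
  Type 0: Recursively enumerable (TM)
'regular' corresponds to Type 3

3


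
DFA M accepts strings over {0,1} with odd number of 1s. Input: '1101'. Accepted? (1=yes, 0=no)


DFA has 2 states: q_even (start, accept=no) and q_odd
Processing string '1101' character by character:
  Position 0: read '1', 1-count=1 -> q_odd
  Position 1: read '1', 1-count=2 -> q_even
  Position 2: read '0', 1-count=2 -> q_even (no change)
  Position 3: read '1', 1-count=3 -> q_odd
Final state: q_odd, total 1s = 3 (odd); the DFA requires an odd count -> accept

1


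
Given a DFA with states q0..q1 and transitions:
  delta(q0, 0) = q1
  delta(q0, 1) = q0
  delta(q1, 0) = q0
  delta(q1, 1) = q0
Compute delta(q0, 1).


Looking up transition function:
delta(q0, 1) in the table
Row: q0, Column: 1
Result: q0

q0


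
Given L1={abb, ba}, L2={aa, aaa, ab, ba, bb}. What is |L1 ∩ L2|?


L1 = {abb, ba}
L2 = {aa, aaa, ab, ba, bb}
Checking each string in L1 against L2:
  'abb': in L2? No
  'ba': in L2? Yes
Intersection = {ba}
|L1 ∩ L2| = 1

1


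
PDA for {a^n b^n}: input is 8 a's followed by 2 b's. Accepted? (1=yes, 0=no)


Language requires equal numbers of a's and b's
PDA pushes for each 'a', pops for each 'b'
Number of a's = 8
Number of b's = 2
8 != 2 -> Reject

0


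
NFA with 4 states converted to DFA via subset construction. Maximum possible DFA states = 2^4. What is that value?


NFA has 4 states
Subset construction: each DFA state = subset of NFA states
Maximum subsets = 2^4
2^4 = 16

16


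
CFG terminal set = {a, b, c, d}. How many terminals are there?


Terminal symbols: a, b, c, d
Counting each: a (#1), b (#2), c (#3), d (#4)
Total = 4

4


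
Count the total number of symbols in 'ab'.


String: 'ab'
Counting characters:
  'a' appears 1 time(s)
  'b' appears 1 time(s)
Total length = 1 + 1 = 2

2


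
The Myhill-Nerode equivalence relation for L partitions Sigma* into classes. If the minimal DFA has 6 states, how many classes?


Myhill-Nerode theorem:
Number of equivalence classes = number of states in minimal DFA
Minimal DFA states = 6
Therefore equivalence classes = 6

6


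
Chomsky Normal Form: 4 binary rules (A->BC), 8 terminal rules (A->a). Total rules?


CNF allows two rule forms:
  A -> BC (binary): 4 rules
  A -> a (terminal): 8 rules
Total = 4 + 8 = 12

12


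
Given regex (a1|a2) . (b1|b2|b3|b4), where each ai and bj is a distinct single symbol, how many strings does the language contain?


First group: 2 alternatives
Second group: 4 alternatives
Concatenation: each choice from group 1 pairs with each from group 2
Total = 2 x 4 = 8

8


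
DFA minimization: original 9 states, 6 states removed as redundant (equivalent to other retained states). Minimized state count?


Original DFA: 9 states
Redundant states removed: 6
Minimized states = original - removed
= 9 - 6
= 3

3


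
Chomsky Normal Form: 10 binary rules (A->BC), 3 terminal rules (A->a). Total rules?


CNF allows two rule forms:
  A -> BC (binary): 10 rules
  A -> a (terminal): 3 rules
Total = 10 + 3 = 13

13


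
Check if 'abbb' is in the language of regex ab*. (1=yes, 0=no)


Pattern: ab*
String: 'abbb'
Pattern requires: exactly one 'a' followed by zero or more 'b's
First char is 'a' -> OK
Rest 'bbb': all b's? Yes
Result: 1

1


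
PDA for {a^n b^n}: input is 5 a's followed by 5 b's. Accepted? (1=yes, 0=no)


Language requires equal numbers of a's and b's
PDA pushes for each 'a', pops for each 'b'
Number of a's = 5
Number of b's = 5
5 == 5 -> Accept

1


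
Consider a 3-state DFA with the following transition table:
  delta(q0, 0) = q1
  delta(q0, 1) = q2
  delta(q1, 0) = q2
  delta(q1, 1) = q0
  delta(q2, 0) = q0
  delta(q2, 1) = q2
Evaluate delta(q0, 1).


Looking up transition function:
delta(q0, 1) in the table
Row: q0, Column: 1
Result: q2

q2


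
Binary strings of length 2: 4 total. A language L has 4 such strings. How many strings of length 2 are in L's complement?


Alphabet: {0,1}
String length: 2
Total strings of length 2 = 2^2 = 4
Strings in L = 4
Complement = total - |L|
= 4 - 4
= 0

0


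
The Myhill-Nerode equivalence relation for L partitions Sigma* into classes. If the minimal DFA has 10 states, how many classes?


Myhill-Nerode theorem:
Number of equivalence classes = number of states in minimal DFA
Minimal DFA states = 10
Therefore equivalence classes = 10

10


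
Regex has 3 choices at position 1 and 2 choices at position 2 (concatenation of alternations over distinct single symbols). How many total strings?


First group: 3 alternatives
Second group: 2 alternatives
Concatenation: each choice from group 1 pairs with each from group 2
Total = 3 x 2 = 6

6


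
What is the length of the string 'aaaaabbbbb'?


String: 'aaaaabbbbb'
Counting characters:
  'a' appears 5 time(s)
  'b' appears 5 time(s)
Total length = 5 + 5 = 10

10


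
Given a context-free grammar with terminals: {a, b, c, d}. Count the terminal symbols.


Terminal symbols: a, b, c, d
Counting each: a (#1), b (#2), c (#3), d (#4)
Total = 4

4


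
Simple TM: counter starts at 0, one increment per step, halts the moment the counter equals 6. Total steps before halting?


Counter starts at 0. Counting sequence:
  Step 1: counter = 1
  Step 2: counter = 2
  Step 3: counter = 3
  Step 4: counter = 4
  Step 5: counter = 5
  Step 6: counter = 6
Counter reached 6 -> halt
Total steps = 6

6


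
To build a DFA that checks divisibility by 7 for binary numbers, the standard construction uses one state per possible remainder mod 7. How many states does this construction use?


Divisibility by 7 is tracked via the remainder mod 7: 0, 1, ..., 6
The construction assigns one state to each remainder
Number of remainders = 7

7


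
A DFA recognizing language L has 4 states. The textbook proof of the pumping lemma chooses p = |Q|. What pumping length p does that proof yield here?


Pumping lemma for regular languages (standard proof):
Take p = |Q|, the number of DFA states.
Any string of length >= |Q| passes through |Q|+1 states while reading its first |Q| symbols,
so by pigeonhole some state repeats, giving the loop that can be pumped.
Here |Q| = 4
Therefore the proof uses p = 4

4


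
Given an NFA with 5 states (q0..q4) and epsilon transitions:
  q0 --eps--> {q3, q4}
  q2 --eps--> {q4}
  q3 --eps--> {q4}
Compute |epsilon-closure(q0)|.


Starting from q0
Initialize closure = {q0}
Follow epsilon from q0 -> add q3
Follow epsilon from q0 -> add q4
Final closure: {q0, q3, q4}
Size = 3

3


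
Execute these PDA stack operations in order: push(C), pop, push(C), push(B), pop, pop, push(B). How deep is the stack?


Tracing stack operations:
  push(C) -> stack = [C], depth=1
  pop -> removed C, stack = [], depth=0
  push(C) -> stack = [C], depth=1
  push(B) -> stack = [C,B], depth=2
  pop -> removed B, stack = [C], depth=1
  pop -> removed C, stack = [], depth=0
  push(B) -> stack = [B], depth=1
Final depth = 1

1


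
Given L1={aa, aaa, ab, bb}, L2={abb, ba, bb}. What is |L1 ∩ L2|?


L1 = {aa, aaa, ab, bb}
L2 = {abb, ba, bb}
Checking each string in L1 against L2:
  'aa': in L2? No
  'aaa': in L2? No
  'ab': in L2? No
  'bb': in L2? Yes
Intersection = {bb}
|L1 ∩ L2| = 1

1


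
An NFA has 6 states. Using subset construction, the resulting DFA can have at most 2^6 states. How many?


NFA has 6 states
Subset construction: each DFA state = subset of NFA states
Maximum subsets = 2^6
2^6 = 64

64


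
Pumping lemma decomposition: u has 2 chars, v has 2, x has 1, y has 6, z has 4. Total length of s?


|s| = |u| + |v| + |x| + |y| + |z|
= 2 + 2 + 1 + 6 + 4
= 4 + 1 + 10
= 5 + 10
= 15

15


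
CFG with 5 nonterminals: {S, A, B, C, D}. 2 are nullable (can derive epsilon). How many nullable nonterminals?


Nonterminals: {S, A, B, C, D}
A nonterminal is nullable if it can derive epsilon
Counting nullable nonterminals: 2
Total nullable = 2

2


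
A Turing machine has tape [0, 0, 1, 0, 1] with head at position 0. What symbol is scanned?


Tape: [0, 0, 1, 0, 1]
Positions: 0 1 2 3 4
Values:    0 0 1 0 1
Head at position 0
tape[0] = 0

0


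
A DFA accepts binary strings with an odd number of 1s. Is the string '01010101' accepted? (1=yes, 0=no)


DFA has 2 states: q_even (start, accept=no) and q_odd
Processing string '01010101' character by character:
  Position 0: read '0', 1-count=0 -> q_even (no change)
  Position 1: read '1', 1-count=1 -> q_odd
  Position 2: read '0', 1-count=1 -> q_odd (no change)
  Position 3: read '1', 1-count=2 -> q_even
  Position 4: read '0', 1-count=2 -> q_even (no change)
  Position 5: read '1', 1-count=3 -> q_odd
  Position 6: read '0', 1-count=3 -> q_odd (no change)
  Position 7: read '1', 1-count=4 -> q_even
Final state: q_even, total 1s = 4 (even); the DFA requires an odd count -> reject

0


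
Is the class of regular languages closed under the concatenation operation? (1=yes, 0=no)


Regular languages are closed under:
- Union (DFA product construction)
- Intersection (DFA product construction)
- Complement (swap accept/reject states)
- Concatenation (NFA construction)
- Kleene star (NFA construction)
concatenation is in this list
Therefore: closed

1


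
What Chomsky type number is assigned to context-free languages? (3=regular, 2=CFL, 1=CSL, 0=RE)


Chomsky hierarchy levels:
  Type 3: Regular (DFA/NFA/regex)
  Type 2: Context-free (PDA)
  Type 1: Context-sensitive
  Type 0: Recursively enumerable (TM)
'context-free' corresponds to Type 2

2


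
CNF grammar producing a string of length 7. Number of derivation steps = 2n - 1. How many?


Chomsky Normal Form derivation:
String length n = 7
Each step either:
  - Splits a nonterminal into two (n-1 such steps)
  - Converts a nonterminal to terminal (n such steps)
Total = (n-1) + n = 2n - 1
= 2(7) - 1
= 14 - 1
= 13

13


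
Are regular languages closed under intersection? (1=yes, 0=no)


Regular languages are closed under all standard operations:
- Union: Yes (product construction)
- Intersection: Yes (product construction)
- Complement: Yes (swap accept/reject)
- Concatenation: Yes (NFA construction)
Operation: intersection -> Closed

1


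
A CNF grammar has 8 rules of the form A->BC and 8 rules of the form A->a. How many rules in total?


CNF allows two rule forms:
  A -> BC (binary): 8 rules
  A -> a (terminal): 8 rules
Total = 8 + 8 = 16

16


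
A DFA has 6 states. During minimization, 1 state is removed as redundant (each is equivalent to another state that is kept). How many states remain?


Original DFA: 6 states
Redundant states removed: 1
Minimized states = original - removed
= 6 - 1
= 5

5


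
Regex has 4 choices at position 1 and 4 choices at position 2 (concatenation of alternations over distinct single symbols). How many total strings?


First group: 4 alternatives
Second group: 4 alternatives
Concatenation: each choice from group 1 pairs with each from group 2
Total = 4 x 4 = 16

16


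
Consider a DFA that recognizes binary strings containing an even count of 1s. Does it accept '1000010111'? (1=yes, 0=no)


DFA has 2 states: q_even (start, accept=yes) and q_odd
Processing string '1000010111' character by character:
  Position 0: read '1', 1-count=1 -> q_odd
  Position 1: read '0', 1-count=1 -> q_odd (no change)
  Position 2: read '0', 1-count=1 -> q_odd (no change)
  Position 3: read '0', 1-count=1 -> q_odd (no change)
  Position 4: read '0', 1-count=1 -> q_odd (no change)
  Position 5: read '1', 1-count=2 -> q_even
  Position 6: read '0', 1-count=2 -> q_even (no change)
  Position 7: read '1', 1-count=3 -> q_odd
  Position 8: read '1', 1-count=4 -> q_even
  Position 9: read '1', 1-count=5 -> q_odd
Final state: q_odd, total 1s = 5 (odd); the DFA requires an even count -> reject

0


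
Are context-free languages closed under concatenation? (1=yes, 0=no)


CFL closure properties:
  Closed under: union, concatenation, Kleene star
  NOT closed under: intersection, complement
Operation 'concatenation' is in closed list -> Yes (closed)

1


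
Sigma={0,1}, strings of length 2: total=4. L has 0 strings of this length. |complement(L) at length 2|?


Alphabet: {0,1}
String length: 2
Total strings of length 2 = 2^2 = 4
Strings in L = 0
Complement = total - |L|
= 4 - 0
= 4

4


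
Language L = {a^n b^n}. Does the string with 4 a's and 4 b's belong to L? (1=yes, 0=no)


Language requires equal numbers of a's and b's
PDA pushes for each 'a', pops for each 'b'
Number of a's = 4
Number of b's = 4
4 == 4 -> Accept

1


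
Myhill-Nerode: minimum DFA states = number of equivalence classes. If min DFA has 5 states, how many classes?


Myhill-Nerode theorem:
Number of equivalence classes = number of states in minimal DFA
Minimal DFA states = 5
Therefore equivalence classes = 5

5


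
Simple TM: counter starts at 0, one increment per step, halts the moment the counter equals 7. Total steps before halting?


Counter starts at 0. Counting sequence:
  Step 1: counter = 1
  Step 2: counter = 2
  Step 3: counter = 3
  Step 4: counter = 4
  Step 5: counter = 5
  Step 6: counter = 6
  Step 7: counter = 7
Counter reached 7 -> halt
Total steps = 7

7


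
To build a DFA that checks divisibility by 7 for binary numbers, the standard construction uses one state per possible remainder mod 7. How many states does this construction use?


Divisibility by 7 is tracked via the remainder mod 7: 0, 1, ..., 6
The construction assigns one state to each remainder
Number of remainders = 7

7


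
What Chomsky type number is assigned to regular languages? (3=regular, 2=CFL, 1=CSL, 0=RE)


Chomsky hierarchy levels:
  Type 3: Regular (DFA/NFA/regex)
  Type 2: Context-free (PDA)
  Type 1: Context-sensitive
  Type 0: Recursively enumerable (TM)
'regular' corresponds to Type 3

3


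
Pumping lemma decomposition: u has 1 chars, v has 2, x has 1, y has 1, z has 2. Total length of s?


|s| = |u| + |v| + |x| + |y| + |z|
= 1 + 2 + 1 + 1 + 2
= 3 + 1 + 3
= 4 + 3
= 7

7


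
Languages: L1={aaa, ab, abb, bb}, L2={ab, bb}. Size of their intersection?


L1 = {aaa, ab, abb, bb}
L2 = {ab, bb}
Checking each string in L1 against L2:
  'aaa': in L2? No
  'ab': in L2? Yes
  'abb': in L2? No
  'bb': in L2? Yes
Intersection = {ab, bb}
|L1 ∩ L2| = 2

2


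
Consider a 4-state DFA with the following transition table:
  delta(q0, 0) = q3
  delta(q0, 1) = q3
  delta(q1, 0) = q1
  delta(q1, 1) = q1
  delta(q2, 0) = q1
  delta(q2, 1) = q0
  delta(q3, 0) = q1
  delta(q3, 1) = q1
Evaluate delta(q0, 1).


Looking up transition function:
delta(q0, 1) in the table
Row: q0, Column: 1
Result: q3

q3


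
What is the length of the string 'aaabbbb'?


String: 'aaabbbb'
Counting characters:
  'a' appears 3 time(s)
  'b' appears 4 time(s)
Total length = 3 + 4 = 7

7


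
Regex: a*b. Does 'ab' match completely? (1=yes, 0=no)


Pattern: a*b
String: 'ab'
Pattern requires: zero or more 'a's followed by exactly one 'b'
Found 1 leading 'a's
Remaining: 'b'
Remaining is exactly 'b' -> match
Result: 1

1


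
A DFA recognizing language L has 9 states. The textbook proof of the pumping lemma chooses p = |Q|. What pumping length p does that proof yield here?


Pumping lemma for regular languages (standard proof):
Take p = |Q|, the number of DFA states.
Any string of length >= |Q| passes through |Q|+1 states while reading its first |Q| symbols,
so by pigeonhole some state repeats, giving the loop that can be pumped.
Here |Q| = 9
Therefore the proof uses p = 9

9


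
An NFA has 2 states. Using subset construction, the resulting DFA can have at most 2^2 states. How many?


NFA has 2 states
Subset construction: each DFA state = subset of NFA states
Maximum subsets = 2^2
2^2 = 4

4


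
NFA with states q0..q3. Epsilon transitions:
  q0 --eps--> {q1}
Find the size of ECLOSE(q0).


Starting from q0
Initialize closure = {q0}
Follow epsilon from q0 -> add q1
Final closure: {q0, q1}
Size = 2

2


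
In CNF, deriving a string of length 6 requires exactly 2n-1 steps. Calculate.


Chomsky Normal Form derivation:
String length n = 6
Each step either:
  - Splits a nonterminal into two (n-1 such steps)
  - Converts a nonterminal to terminal (n such steps)
Total = (n-1) + n = 2n - 1
= 2(6) - 1
= 12 - 1
= 11

11


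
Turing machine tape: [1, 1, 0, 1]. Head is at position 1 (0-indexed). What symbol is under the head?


Tape: [1, 1, 0, 1]
Positions: 0 1 2 3
Values:    1 1 0 1
Head at position 1
tape[1] = 1

1


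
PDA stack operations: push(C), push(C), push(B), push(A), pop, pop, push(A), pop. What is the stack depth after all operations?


Tracing stack operations:
  push(C) -> stack = [C], depth=1
  push(C) -> stack = [C,C], depth=2
  push(B) -> stack = [C,C,B], depth=3
  push(A) -> stack = [C,C,B,A], depth=4
  pop -> removed A, stack = [C,C,B], depth=3
  pop -> removed B, stack = [C,C], depth=2
  push(A) -> stack = [C,C,A], depth=3
  pop -> removed A, stack = [C,C], depth=2
Final depth = 2

2


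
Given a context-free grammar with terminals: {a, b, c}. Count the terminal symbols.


Terminal symbols: a, b, c
Counting each: a (#1), b (#2), c (#3)
Total = 3

3


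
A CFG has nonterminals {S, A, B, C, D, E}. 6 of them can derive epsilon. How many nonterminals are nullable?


Nonterminals: {S, A, B, C, D, E}
A nonterminal is nullable if it can derive epsilon
Counting nullable nonterminals: 6
Total nullable = 6

6


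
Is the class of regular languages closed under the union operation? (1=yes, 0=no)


Regular languages are closed under:
- Union (DFA product construction)
- Intersection (DFA product construction)
- Complement (swap accept/reject states)
- Concatenation (NFA construction)
- Kleene star (NFA construction)
union is in this list
Therefore: closed

1


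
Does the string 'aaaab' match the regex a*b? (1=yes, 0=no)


Pattern: a*b
String: 'aaaab'
Pattern requires: zero or more 'a's followed by exactly one 'b'
Found 4 leading 'a's
Remaining: 'b'
Remaining is exactly 'b' -> match
Result: 1

1


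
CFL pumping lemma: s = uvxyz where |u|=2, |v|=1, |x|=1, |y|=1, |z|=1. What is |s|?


|s| = |u| + |v| + |x| + |y| + |z|
= 2 + 1 + 1 + 1 + 1
= 3 + 1 + 2
= 4 + 2
= 6

6


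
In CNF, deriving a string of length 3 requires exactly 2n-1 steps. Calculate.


Chomsky Normal Form derivation:
String length n = 3
Each step either:
  - Splits a nonterminal into two (n-1 such steps)
  - Converts a nonterminal to terminal (n such steps)
Total = (n-1) + n = 2n - 1
= 2(3) - 1
= 6 - 1
= 5

5


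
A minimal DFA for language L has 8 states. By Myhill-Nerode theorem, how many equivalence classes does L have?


Myhill-Nerode theorem:
Number of equivalence classes = number of states in minimal DFA
Minimal DFA states = 8
Therefore equivalence classes = 8

8


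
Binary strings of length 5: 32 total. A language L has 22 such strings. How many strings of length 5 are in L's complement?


Alphabet: {0,1}
String length: 5
Total strings of length 5 = 2^5 = 32
Strings in L = 22
Complement = total - |L|
= 32 - 22
= 10

10


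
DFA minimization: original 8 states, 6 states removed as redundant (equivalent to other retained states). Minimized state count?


Original DFA: 8 states
Redundant states removed: 6
Minimized states = original - removed
= 8 - 6
= 2

2


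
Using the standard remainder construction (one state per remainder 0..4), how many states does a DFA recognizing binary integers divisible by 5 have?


Divisibility by 5 is tracked via the remainder mod 5: 0, 1, ..., 4
The construction assigns one state to each remainder
Number of remainders = 5

5


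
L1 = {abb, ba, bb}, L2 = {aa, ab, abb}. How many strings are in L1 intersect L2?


L1 = {abb, ba, bb}
L2 = {aa, ab, abb}
Checking each string in L1 against L2:
  'abb': in L2? Yes
  'ba': in L2? No
  'bb': in L2? No
Intersection = {abb}
|L1 ∩ L2| = 1

1


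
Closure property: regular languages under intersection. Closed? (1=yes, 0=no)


Regular languages are closed under:
- Union (DFA product construction)
- Intersection (DFA product construction)
- Complement (swap accept/reject states)
- Concatenation (NFA construction)
- Kleene star (NFA construction)
intersection is in this list
Therefore: closed

1


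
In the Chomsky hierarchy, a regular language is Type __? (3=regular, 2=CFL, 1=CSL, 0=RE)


Chomsky hierarchy levels:
  Type 3: Regular (DFA/NFA/regex)
  Type 2: Context-free (PDA)
  Type 1: Context-sensitive
  Type 0: Recursively enumerable (TM)
'regular' corresponds to Type 3

3


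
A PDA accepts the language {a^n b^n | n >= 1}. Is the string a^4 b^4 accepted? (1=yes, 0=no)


Language requires equal numbers of a's and b's
PDA pushes for each 'a', pops for each 'b'
Number of a's = 4
Number of b's = 4
4 == 4 -> Accept

1


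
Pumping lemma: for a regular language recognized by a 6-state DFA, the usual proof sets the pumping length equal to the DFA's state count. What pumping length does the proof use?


Pumping lemma for regular languages (standard proof):
Take p = |Q|, the number of DFA states.
Any string of length >= |Q| passes through |Q|+1 states while reading its first |Q| symbols,
so by pigeonhole some state repeats, giving the loop that can be pumped.
Here |Q| = 6
Therefore the proof uses p = 6

6


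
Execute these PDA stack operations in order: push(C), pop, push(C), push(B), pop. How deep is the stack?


Tracing stack operations:
  push(C) -> stack = [C], depth=1
  pop -> removed C, stack = [], depth=0
  push(C) -> stack = [C], depth=1
  push(B) -> stack = [C,B], depth=2
  pop -> removed B, stack = [C], depth=1
Final depth = 1

1


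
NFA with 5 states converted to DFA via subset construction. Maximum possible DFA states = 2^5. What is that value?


NFA has 5 states
Subset construction: each DFA state = subset of NFA states
Maximum subsets = 2^5
2^5 = 32

32


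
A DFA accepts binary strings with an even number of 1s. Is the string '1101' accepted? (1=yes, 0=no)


DFA has 2 states: q_even (start, accept=yes) and q_odd
Processing string '1101' character by character:
  Position 0: read '1', 1-count=1 -> q_odd
  Position 1: read '1', 1-count=2 -> q_even
  Position 2: read '0', 1-count=2 -> q_even (no change)
  Position 3: read '1', 1-count=3 -> q_odd
Final state: q_odd, total 1s = 3 (odd); the DFA requires an even count -> reject

0


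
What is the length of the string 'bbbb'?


String: 'bbbb'
Counting characters:
  'b' appears 4 time(s)
Total length = 0 + 4 = 4

4


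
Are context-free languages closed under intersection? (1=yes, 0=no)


CFL closure properties:
  Closed under: union, concatenation, Kleene star
  NOT closed under: intersection, complement
Operation 'intersection' is in not-closed list -> No (not closed)

0


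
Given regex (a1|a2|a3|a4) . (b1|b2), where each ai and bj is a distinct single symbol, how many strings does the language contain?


First group: 4 alternatives
Second group: 2 alternatives
Concatenation: each choice from group 1 pairs with each from group 2
Total = 4 x 2 = 8

8


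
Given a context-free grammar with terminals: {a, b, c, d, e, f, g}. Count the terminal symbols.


Terminal symbols: a, b, c, d, e, f, g
Counting each: a (#1), b (#2), c (#3), d (#4), e (#5), f (#6), g (#7)
Total = 7

7


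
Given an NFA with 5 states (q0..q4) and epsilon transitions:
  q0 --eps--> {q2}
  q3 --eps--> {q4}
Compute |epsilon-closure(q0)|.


Starting from q0
Initialize closure = {q0}
Follow epsilon from q0 -> add q2
Final closure: {q0, q2}
Size = 2

2


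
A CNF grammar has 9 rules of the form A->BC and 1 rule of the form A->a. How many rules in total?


CNF allows two rule forms:
  A -> BC (binary): 9 rules
  A -> a (terminal): 1 rule
Total = 9 + 1 = 10

10


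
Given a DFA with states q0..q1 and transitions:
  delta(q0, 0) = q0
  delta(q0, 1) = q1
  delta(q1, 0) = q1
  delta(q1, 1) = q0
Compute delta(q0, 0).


Looking up transition function:
delta(q0, 0) in the table
Row: q0, Column: 0
Result: q0

q0


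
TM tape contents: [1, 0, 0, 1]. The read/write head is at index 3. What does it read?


Tape: [1, 0, 0, 1]
Positions: 0 1 2 3
Values:    1 0 0 1
Head at position 3
tape[3] = 1

1


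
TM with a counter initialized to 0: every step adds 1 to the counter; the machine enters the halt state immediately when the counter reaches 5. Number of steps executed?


Counter starts at 0. Counting sequence:
  Step 1: counter = 1
  Step 2: counter = 2
  Step 3: counter = 3
  Step 4: counter = 4
  Step 5: counter = 5
Counter reached 5 -> halt
Total steps = 5

5


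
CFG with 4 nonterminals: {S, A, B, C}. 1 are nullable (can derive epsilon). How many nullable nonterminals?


Nonterminals: {S, A, B, C}
A nonterminal is nullable if it can derive epsilon
Counting nullable nonterminals: 1
Total nullable = 1

1


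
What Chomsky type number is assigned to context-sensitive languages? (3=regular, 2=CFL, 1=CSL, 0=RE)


Chomsky hierarchy levels:
  Type 3: Regular (DFA/NFA/regex)
  Type 2: Context-free (PDA)
  Type 1: Context-sensitive
  Type 0: Recursively enumerable (TM)
'context-sensitive' corresponds to Type 1

1


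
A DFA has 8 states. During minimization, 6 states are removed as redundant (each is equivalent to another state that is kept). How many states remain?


Original DFA: 8 states
Redundant states removed: 6
Minimized states = original - removed
= 8 - 6
= 2

2


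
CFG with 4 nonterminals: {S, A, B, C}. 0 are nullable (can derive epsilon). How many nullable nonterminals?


Nonterminals: {S, A, B, C}
A nonterminal is nullable if it can derive epsilon
Counting nullable nonterminals: 0
Total nullable = 0

0


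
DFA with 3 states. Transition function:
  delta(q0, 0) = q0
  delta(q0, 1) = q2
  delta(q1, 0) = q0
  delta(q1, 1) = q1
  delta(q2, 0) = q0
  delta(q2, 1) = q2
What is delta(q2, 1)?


Looking up transition function:
delta(q2, 1) in the table
Row: q2, Column: 1
Result: q2

q2


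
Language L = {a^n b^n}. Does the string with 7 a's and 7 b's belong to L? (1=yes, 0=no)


Language requires equal numbers of a's and b's
PDA pushes for each 'a', pops for each 'b'
Number of a's = 7
Number of b's = 7
7 == 7 -> Accept

1
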